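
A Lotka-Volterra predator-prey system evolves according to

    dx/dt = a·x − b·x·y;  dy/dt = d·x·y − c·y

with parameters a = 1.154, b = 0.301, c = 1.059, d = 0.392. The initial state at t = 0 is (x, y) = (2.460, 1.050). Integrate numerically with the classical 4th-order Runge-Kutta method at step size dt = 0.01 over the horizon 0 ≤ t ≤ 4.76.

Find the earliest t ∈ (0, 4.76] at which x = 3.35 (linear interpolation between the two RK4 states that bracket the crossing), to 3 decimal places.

t=0.000: state=(2.460, 1.050)
step 1 (dt=0.01): k1=(2.061, -0.099), k2=(2.070, -0.095), k3=(2.070, -0.095), k4=(2.079, -0.091); state += dt/6·(k1+2k2+2k3+k4)
t=0.010: state=(2.481, 1.049)
t=0.020: state=(2.502, 1.048)
t=0.030: state=(2.523, 1.047)
continuing one RK4 step at a time; state shown every 20 steps (Δt=0.2):
t=0.200: state=(2.910, 1.048)
t=0.360: state=(3.325, 1.076)
next step: t=0.370: state=(3.353, 1.078) — x has crossed 3.35
linear interpolation between t=0.360 (3.32547) and t=0.370 (3.35318) → t≈0.369

t = 0.369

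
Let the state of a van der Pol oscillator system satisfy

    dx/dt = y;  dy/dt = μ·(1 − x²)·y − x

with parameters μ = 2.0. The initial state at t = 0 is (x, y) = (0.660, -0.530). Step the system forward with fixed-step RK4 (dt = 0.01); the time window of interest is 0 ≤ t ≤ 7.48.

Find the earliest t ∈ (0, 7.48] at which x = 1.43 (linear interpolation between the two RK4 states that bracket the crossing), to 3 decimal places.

t=0.000: state=(0.660, -0.530)
step 1 (dt=0.01): k1=(-0.530, -1.258), k2=(-0.536, -1.266), k3=(-0.536, -1.267), k4=(-0.543, -1.275); state += dt/6·(k1+2k2+2k3+k4)
t=0.010: state=(0.655, -0.543)
t=0.020: state=(0.649, -0.555)
t=0.030: state=(0.644, -0.569)
continuing one RK4 step at a time; state shown every 25 steps (Δt=0.25):
t=0.250: state=(0.483, -0.912)
t=0.500: state=(0.185, -1.524)
t=0.750: state=(-0.309, -2.478)
t=1.000: state=(-1.029, -3.047)
t=1.250: state=(-1.652, -1.671)
t=1.500: state=(-1.874, -0.286)
t=1.750: state=(-1.874, 0.186)
t=2.000: state=(-1.807, 0.326)
t=2.250: state=(-1.717, 0.388)
t=2.500: state=(-1.614, 0.438)
t=2.750: state=(-1.497, 0.496)
t=3.000: state=(-1.364, 0.575)
t=3.250: state=(-1.206, 0.691)
t=3.500: state=(-1.012, 0.879)
t=3.750: state=(-0.755, 1.211)
t=4.000: state=(-0.381, 1.855)
t=4.250: state=(0.219, 3.037)
t=4.500: state=(1.112, 3.752)
t=4.590: state=(1.430, 3.240)
next step: t=4.600: state=(1.462, 3.156) — x has crossed 1.43
linear interpolation between t=4.590 (1.42996) and t=4.600 (1.46194) → t≈4.590

t = 4.590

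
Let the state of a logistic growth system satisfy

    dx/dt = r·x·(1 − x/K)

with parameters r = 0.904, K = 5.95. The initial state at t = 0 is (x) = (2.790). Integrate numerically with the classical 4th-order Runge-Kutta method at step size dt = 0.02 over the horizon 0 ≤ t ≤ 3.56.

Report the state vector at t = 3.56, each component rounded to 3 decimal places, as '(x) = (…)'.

t=0.000: state=(2.790)
step 1 (dt=0.02): k1=(1.340), k2=(1.340), k3=(1.340), k4=(1.341); state += dt/6·(k1+2k2+2k3+k4)
t=0.020: state=(2.817)
t=0.040: state=(2.844)
t=0.060: state=(2.870)
continuing one RK4 step at a time; state shown every 10 steps (Δt=0.2):
t=0.200: state=(3.059)
t=0.400: state=(3.326)
t=0.600: state=(3.588)
t=0.800: state=(3.840)
t=1.000: state=(4.079)
t=1.200: state=(4.303)
t=1.400: state=(4.509)
t=1.600: state=(4.697)
t=1.800: state=(4.867)
t=2.000: state=(5.018)
t=2.200: state=(5.151)
t=2.400: state=(5.268)
t=2.600: state=(5.370)
t=2.800: state=(5.458)
t=3.000: state=(5.534)
t=3.200: state=(5.599)
t=3.400: state=(5.654)
t=3.560: state=(5.692)

(x) = (5.692)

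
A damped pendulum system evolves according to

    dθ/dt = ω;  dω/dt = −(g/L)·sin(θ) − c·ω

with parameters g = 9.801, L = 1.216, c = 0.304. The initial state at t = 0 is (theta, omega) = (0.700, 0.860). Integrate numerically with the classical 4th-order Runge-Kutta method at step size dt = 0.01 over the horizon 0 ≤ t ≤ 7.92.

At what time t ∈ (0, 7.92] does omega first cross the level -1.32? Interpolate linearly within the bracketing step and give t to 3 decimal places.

t = 0.418

t=0.000: state=(0.700, 0.860)
step 1 (dt=0.01): k1=(0.860, -5.454), k2=(0.833, -5.472), k3=(0.833, -5.471), k4=(0.805, -5.488); state += dt/6·(k1+2k2+2k3+k4)
t=0.010: state=(0.708, 0.805)
t=0.020: state=(0.716, 0.750)
t=0.030: state=(0.723, 0.695)
t=0.410: state=(0.593, -1.288)
next step: t=0.420: state=(0.580, -1.328) — omega has crossed -1.32
linear interpolation between t=0.410 (-1.28769) and t=0.420 (-1.32835) → t≈0.418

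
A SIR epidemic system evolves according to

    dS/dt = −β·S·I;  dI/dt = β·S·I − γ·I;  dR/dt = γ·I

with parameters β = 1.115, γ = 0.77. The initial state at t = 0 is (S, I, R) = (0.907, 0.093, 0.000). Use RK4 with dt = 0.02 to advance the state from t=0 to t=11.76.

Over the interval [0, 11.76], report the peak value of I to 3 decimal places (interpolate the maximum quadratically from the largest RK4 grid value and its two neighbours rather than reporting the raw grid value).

t=0.000: state=(0.907, 0.093, 0.000)
step 1 (dt=0.02): k1=(-0.094, 0.022, 0.072), k2=(-0.094, 0.022, 0.072), k3=(-0.094, 0.022, 0.072), k4=(-0.094, 0.022, 0.072); state += dt/6·(k1+2k2+2k3+k4)
t=0.020: state=(0.905, 0.093, 0.001)
t=0.040: state=(0.903, 0.094, 0.003)
t=0.060: state=(0.901, 0.094, 0.004)
continuing one RK4 step at a time; state shown every 25 steps (Δt=0.5):
t=0.500: state=(0.859, 0.104, 0.038)
t=1.000: state=(0.808, 0.112, 0.079)
t=1.500: state=(0.758, 0.118, 0.124)
t=2.000: state=(0.709, 0.121, 0.170)
t=2.500: state=(0.663, 0.121, 0.217)
t=3.000: state=(0.620, 0.117, 0.262)
t=3.500: state=(0.582, 0.112, 0.307)
t=4.000: state=(0.548, 0.104, 0.348)
t=4.500: state=(0.518, 0.095, 0.387)
t=5.000: state=(0.493, 0.086, 0.421)
t=5.500: state=(0.471, 0.076, 0.453)
t=6.000: state=(0.452, 0.067, 0.480)
t=6.500: state=(0.437, 0.059, 0.505)
t=7.000: state=(0.424, 0.051, 0.526)
t=7.500: state=(0.413, 0.044, 0.544)
t=8.000: state=(0.404, 0.037, 0.559)
t=8.500: state=(0.396, 0.032, 0.572)
t=9.000: state=(0.390, 0.027, 0.584)
t=9.500: state=(0.384, 0.023, 0.593)
t=10.000: state=(0.380, 0.019, 0.601)
t=10.500: state=(0.376, 0.016, 0.608)
t=11.000: state=(0.373, 0.013, 0.614)
t=11.500: state=(0.371, 0.011, 0.618)
t=11.760: state=(0.369, 0.010, 0.620)
largest grid value and its neighbours: I(2.180)=0.12116, I(2.200)=0.12116, I(2.220)=0.12116
parabola through these three points peaks at t≈2.196 with I≈0.12116

max I = 0.121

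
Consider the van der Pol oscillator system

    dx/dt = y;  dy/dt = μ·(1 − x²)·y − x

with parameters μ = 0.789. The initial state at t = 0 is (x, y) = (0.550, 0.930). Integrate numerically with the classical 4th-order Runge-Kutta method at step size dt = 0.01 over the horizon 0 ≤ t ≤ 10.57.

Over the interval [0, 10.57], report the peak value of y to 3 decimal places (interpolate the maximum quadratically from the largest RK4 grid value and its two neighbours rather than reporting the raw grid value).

max y = 2.423

t=0.000: state=(0.550, 0.930)
step 1 (dt=0.01): k1=(0.930, -0.038), k2=(0.930, -0.047), k3=(0.930, -0.047), k4=(0.930, -0.055); state += dt/6·(k1+2k2+2k3+k4)
t=0.010: state=(0.559, 0.930)
t=0.020: state=(0.569, 0.929)
t=0.030: state=(0.578, 0.928)
continuing one RK4 step at a time; state shown every 50 steps (Δt=0.5):
t=0.500: state=(0.972, 0.680)
t=1.000: state=(1.174, 0.107)
t=1.500: state=(1.084, -0.450)
t=2.000: state=(0.732, -0.960)
t=2.500: state=(0.105, -1.575)
t=3.000: state=(-0.820, -1.989)
t=3.500: state=(-1.627, -1.005)
t=4.000: state=(-1.808, 0.155)
t=4.500: state=(-1.583, 0.681)
t=5.000: state=(-1.148, 1.070)
t=5.500: state=(-0.481, 1.646)
t=6.000: state=(0.537, 2.382)
t=6.500: state=(1.632, 1.585)
t=7.000: state=(1.987, 0.005)
t=7.500: state=(1.813, -0.598)
t=8.000: state=(1.432, -0.921)
t=8.500: state=(0.874, -1.350)
t=9.000: state=(0.028, -2.083)
t=9.500: state=(-1.149, -2.339)
t=10.000: state=(-1.931, -0.655)
t=10.500: state=(-1.951, 0.381)
t=10.570: state=(-1.922, 0.454)
largest grid value and its neighbours: y(6.090)=2.42280, y(6.100)=2.42306, y(6.110)=2.42236
parabola through these three points peaks at t≈6.098 with y≈2.42309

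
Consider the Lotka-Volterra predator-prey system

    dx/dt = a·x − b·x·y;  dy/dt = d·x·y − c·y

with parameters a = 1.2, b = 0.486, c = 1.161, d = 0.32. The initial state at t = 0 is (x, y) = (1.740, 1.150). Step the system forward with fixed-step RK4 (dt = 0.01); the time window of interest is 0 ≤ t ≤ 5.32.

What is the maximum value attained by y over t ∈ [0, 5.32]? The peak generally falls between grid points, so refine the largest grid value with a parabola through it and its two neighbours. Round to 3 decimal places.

t=0.000: state=(1.740, 1.150)
step 1 (dt=0.01): k1=(1.116, -0.695), k2=(1.122, -0.691), k3=(1.122, -0.691), k4=(1.129, -0.687); state += dt/6·(k1+2k2+2k3+k4)
t=0.010: state=(1.751, 1.143)
t=0.020: state=(1.763, 1.136)
t=0.030: state=(1.774, 1.130)
continuing one RK4 step at a time; state shown every 20 steps (Δt=0.2):
t=0.200: state=(1.990, 1.027)
t=0.400: state=(2.301, 0.934)
t=0.600: state=(2.680, 0.868)
t=0.800: state=(3.138, 0.828)
t=1.000: state=(3.684, 0.817)
t=1.200: state=(4.323, 0.836)
t=1.400: state=(5.054, 0.894)
t=1.600: state=(5.862, 1.005)
t=1.800: state=(6.702, 1.191)
t=2.000: state=(7.488, 1.488)
t=2.200: state=(8.069, 1.944)
t=2.400: state=(8.238, 2.604)
t=2.600: state=(7.809, 3.462)
t=2.800: state=(6.776, 4.389)
t=3.000: state=(5.407, 5.142)
t=3.200: state=(4.081, 5.517)
t=3.400: state=(3.030, 5.482)
t=3.600: state=(2.294, 5.145)
t=3.800: state=(1.811, 4.646)
t=4.000: state=(1.505, 4.093)
t=4.200: state=(1.320, 3.550)
t=4.400: state=(1.218, 3.051)
t=4.600: state=(1.177, 2.611)
t=4.800: state=(1.183, 2.232)
t=5.000: state=(1.230, 1.911)
t=5.200: state=(1.316, 1.643)
t=5.320: state=(1.387, 1.506)
largest grid value and its neighbours: y(3.270)=5.54733, y(3.280)=5.54770, y(3.290)=5.54711
parabola through these three points peaks at t≈3.279 with y≈5.54771

max y = 5.548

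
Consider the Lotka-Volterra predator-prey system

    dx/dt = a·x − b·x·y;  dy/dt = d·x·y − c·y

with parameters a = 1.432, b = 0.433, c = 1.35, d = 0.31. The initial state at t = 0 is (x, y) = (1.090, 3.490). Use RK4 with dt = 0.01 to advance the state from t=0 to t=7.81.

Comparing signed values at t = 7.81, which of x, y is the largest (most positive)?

t=0.000: state=(1.090, 3.490)
step 1 (dt=0.01): k1=(-0.086, -3.532), k2=(-0.078, -3.515), k3=(-0.078, -3.515), k4=(-0.070, -3.497); state += dt/6·(k1+2k2+2k3+k4)
t=0.010: state=(1.089, 3.455)
t=0.020: state=(1.089, 3.420)
t=0.030: state=(1.088, 3.386)
continuing one RK4 step at a time; state shown every 50 steps (Δt=0.5):
t=0.500: state=(1.232, 2.118)
t=1.000: state=(1.747, 1.351)
t=1.500: state=(2.796, 0.970)
t=2.000: state=(4.711, 0.871)
t=2.500: state=(7.821, 1.153)
t=3.000: state=(11.064, 2.596)
t=3.500: state=(8.535, 6.765)
t=4.000: state=(3.114, 8.097)
t=4.500: state=(1.412, 5.673)
t=5.000: state=(1.090, 3.476)
t=5.500: state=(1.234, 2.110)
t=6.000: state=(1.752, 1.347)
t=6.500: state=(2.807, 0.968)
t=7.000: state=(4.730, 0.871)
t=7.500: state=(7.849, 1.158)
t=7.810: state=(10.094, 1.808)
compare at T: x=10.094, y=1.808

largest component: x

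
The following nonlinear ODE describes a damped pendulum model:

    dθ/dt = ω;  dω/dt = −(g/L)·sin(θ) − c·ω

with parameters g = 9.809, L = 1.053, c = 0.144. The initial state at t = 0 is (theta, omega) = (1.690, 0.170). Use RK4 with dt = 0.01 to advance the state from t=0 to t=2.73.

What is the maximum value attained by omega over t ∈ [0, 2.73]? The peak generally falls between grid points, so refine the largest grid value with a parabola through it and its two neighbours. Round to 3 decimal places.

max omega = 4.054

t=0.000: state=(1.690, 0.170)
step 1 (dt=0.01): k1=(0.170, -9.274), k2=(0.124, -9.266), k3=(0.124, -9.266), k4=(0.077, -9.259); state += dt/6·(k1+2k2+2k3+k4)
t=0.010: state=(1.691, 0.077)
t=0.020: state=(1.692, -0.015)
t=0.030: state=(1.691, -0.108)
continuing one RK4 step at a time; state shown every 10 steps (Δt=0.1):
t=0.100: state=(1.661, -0.751)
t=0.200: state=(1.540, -1.664)
t=0.300: state=(1.329, -2.556)
t=0.400: state=(1.031, -3.374)
t=0.500: state=(0.660, -4.016)
t=0.600: state=(0.238, -4.359)
t=0.700: state=(-0.199, -4.314)
t=0.800: state=(-0.612, -3.887)
t=0.900: state=(-0.967, -3.174)
t=1.000: state=(-1.241, -2.302)
t=1.100: state=(-1.425, -1.370)
t=1.200: state=(-1.515, -0.429)
t=1.300: state=(-1.512, 0.500)
t=1.400: state=(-1.416, 1.413)
t=1.500: state=(-1.230, 2.290)
t=1.600: state=(-0.961, 3.079)
t=1.700: state=(-0.620, 3.692)
t=1.800: state=(-0.232, 4.021)
t=1.900: state=(0.172, 3.990)
t=2.000: state=(0.555, 3.603)
t=2.100: state=(0.884, 2.941)
t=2.200: state=(1.137, 2.114)
t=2.300: state=(1.304, 1.214)
t=2.400: state=(1.380, 0.295)
t=2.500: state=(1.363, -0.618)
t=2.600: state=(1.257, -1.504)
t=2.700: state=(1.064, -2.331)
t=2.730: state=(0.991, -2.560)
largest grid value and its neighbours: omega(1.830)=4.05128, omega(1.840)=4.05382, omega(1.850)=4.05260
parabola through these three points peaks at t≈1.842 with omega≈4.05388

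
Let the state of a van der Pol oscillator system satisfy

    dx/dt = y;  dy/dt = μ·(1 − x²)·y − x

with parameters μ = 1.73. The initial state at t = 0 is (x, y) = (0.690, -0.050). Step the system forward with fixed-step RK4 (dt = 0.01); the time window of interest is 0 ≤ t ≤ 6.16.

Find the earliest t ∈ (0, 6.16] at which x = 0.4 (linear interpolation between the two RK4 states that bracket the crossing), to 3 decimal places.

t=0.000: state=(0.690, -0.050)
step 1 (dt=0.01): k1=(-0.050, -0.735), k2=(-0.054, -0.738), k3=(-0.054, -0.738), k4=(-0.057, -0.742); state += dt/6·(k1+2k2+2k3+k4)
t=0.010: state=(0.689, -0.057)
t=0.020: state=(0.689, -0.065)
t=0.030: state=(0.688, -0.072)
continuing one RK4 step at a time; state shown every 20 steps (Δt=0.2):
t=0.200: state=(0.664, -0.210)
t=0.400: state=(0.604, -0.400)
t=0.600: state=(0.502, -0.634)
t=0.730: state=(0.407, -0.823)
next step: t=0.740: state=(0.399, -0.839) — x has crossed 0.4
linear interpolation between t=0.730 (0.40729) and t=0.740 (0.39898) → t≈0.739

t = 0.739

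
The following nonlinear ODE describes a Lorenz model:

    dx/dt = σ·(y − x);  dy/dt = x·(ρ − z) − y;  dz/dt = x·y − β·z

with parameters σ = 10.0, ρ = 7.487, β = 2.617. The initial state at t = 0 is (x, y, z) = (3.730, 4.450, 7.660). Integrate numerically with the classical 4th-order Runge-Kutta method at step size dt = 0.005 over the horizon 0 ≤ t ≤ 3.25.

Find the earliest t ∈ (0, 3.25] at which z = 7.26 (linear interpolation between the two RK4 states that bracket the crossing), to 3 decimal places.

t = 0.130

t=0.000: state=(3.730, 4.450, 7.660)
step 1 (dt=0.005): k1=(7.200, -5.095, -3.448), k2=(6.893, -5.053, -3.393), k3=(6.901, -5.054, -3.396), k4=(6.602, -5.012, -3.345); state += dt/6·(k1+2k2+2k3+k4)
t=0.005: state=(3.764, 4.425, 7.643)
t=0.010: state=(3.796, 4.400, 7.627)
t=0.015: state=(3.825, 4.375, 7.610)
t=0.130: state=(4.006, 3.924, 7.260)
next step: t=0.135: state=(4.002, 3.909, 7.244) — z has crossed 7.26
linear interpolation between t=0.130 (7.26004) and t=0.135 (7.24355) → t≈0.130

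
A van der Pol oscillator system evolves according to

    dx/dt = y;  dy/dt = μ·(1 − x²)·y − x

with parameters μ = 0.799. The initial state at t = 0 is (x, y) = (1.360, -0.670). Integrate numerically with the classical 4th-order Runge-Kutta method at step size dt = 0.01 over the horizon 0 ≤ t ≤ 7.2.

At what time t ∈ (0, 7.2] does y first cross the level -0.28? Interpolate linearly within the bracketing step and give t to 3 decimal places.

t=0.000: state=(1.360, -0.670)
step 1 (dt=0.01): k1=(-0.670, -0.905), k2=(-0.675, -0.904), k3=(-0.675, -0.904), k4=(-0.679, -0.902); state += dt/6·(k1+2k2+2k3+k4)
t=0.010: state=(1.353, -0.679)
t=0.020: state=(1.346, -0.688)
t=0.030: state=(1.339, -0.697)
continuing one RK4 step at a time; state shown every 25 steps (Δt=0.25):
t=0.250: state=(1.165, -0.894)
t=0.500: state=(0.911, -1.138)
t=0.750: state=(0.591, -1.436)
t=1.000: state=(0.187, -1.805)
t=1.250: state=(-0.312, -2.181)
t=1.500: state=(-0.883, -2.313)
t=1.750: state=(-1.419, -1.873)
t=2.000: state=(-1.783, -1.010)
t=2.230: state=(-1.929, -0.296)
next step: t=2.240: state=(-1.932, -0.270) — y has crossed -0.28
linear interpolation between t=2.230 (-0.29554) and t=2.240 (-0.27008) → t≈2.236

t = 2.236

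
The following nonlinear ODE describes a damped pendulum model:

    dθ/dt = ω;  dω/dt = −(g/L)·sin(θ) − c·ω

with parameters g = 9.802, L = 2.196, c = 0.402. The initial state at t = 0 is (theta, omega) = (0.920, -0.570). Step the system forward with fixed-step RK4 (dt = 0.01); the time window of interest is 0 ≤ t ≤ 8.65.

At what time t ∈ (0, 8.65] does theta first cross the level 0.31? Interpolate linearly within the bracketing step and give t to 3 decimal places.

t=0.000: state=(0.920, -0.570)
step 1 (dt=0.01): k1=(-0.570, -3.322), k2=(-0.587, -3.308), k3=(-0.587, -3.307), k4=(-0.603, -3.293); state += dt/6·(k1+2k2+2k3+k4)
t=0.010: state=(0.914, -0.603)
t=0.020: state=(0.908, -0.636)
t=0.030: state=(0.901, -0.668)
t=0.490: state=(0.322, -1.660)
next step: t=0.500: state=(0.305, -1.668) — theta has crossed 0.31
linear interpolation between t=0.490 (0.32167) and t=0.500 (0.30503) → t≈0.497

t = 0.497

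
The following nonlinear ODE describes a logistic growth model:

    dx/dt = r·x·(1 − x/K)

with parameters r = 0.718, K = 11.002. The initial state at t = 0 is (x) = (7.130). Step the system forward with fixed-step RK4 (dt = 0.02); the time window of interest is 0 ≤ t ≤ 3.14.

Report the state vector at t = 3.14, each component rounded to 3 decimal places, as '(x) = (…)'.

(x) = (10.409)

t=0.000: state=(7.130)
step 1 (dt=0.02): k1=(1.802), k2=(1.798), k3=(1.798), k4=(1.794); state += dt/6·(k1+2k2+2k3+k4)
t=0.020: state=(7.166)
t=0.040: state=(7.202)
t=0.060: state=(7.237)
continuing one RK4 step at a time; state shown every 10 steps (Δt=0.2):
t=0.200: state=(7.482)
t=0.400: state=(7.817)
t=0.600: state=(8.132)
t=0.800: state=(8.426)
t=1.000: state=(8.698)
t=1.200: state=(8.949)
t=1.400: state=(9.178)
t=1.600: state=(9.386)
t=1.800: state=(9.574)
t=2.000: state=(9.743)
t=2.200: state=(9.895)
t=2.400: state=(10.030)
t=2.600: state=(10.150)
t=2.800: state=(10.256)
t=3.000: state=(10.350)
t=3.140: state=(10.409)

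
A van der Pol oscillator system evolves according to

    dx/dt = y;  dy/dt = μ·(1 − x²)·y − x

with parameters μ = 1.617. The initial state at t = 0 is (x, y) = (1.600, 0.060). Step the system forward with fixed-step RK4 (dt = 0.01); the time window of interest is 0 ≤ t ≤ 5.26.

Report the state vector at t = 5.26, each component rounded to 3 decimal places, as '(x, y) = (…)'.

(x, y) = (-0.453, 1.689)

t=0.000: state=(1.600, 0.060)
step 1 (dt=0.01): k1=(0.060, -1.751), k2=(0.051, -1.730), k3=(0.051, -1.730), k4=(0.043, -1.708); state += dt/6·(k1+2k2+2k3+k4)
t=0.010: state=(1.601, 0.043)
t=0.020: state=(1.601, 0.026)
t=0.030: state=(1.601, 0.009)
continuing one RK4 step at a time; state shown every 20 steps (Δt=0.2):
t=0.200: state=(1.582, -0.215)
t=0.400: state=(1.521, -0.386)
t=0.600: state=(1.431, -0.510)
t=0.800: state=(1.318, -0.623)
t=1.000: state=(1.181, -0.749)
t=1.200: state=(1.016, -0.913)
t=1.400: state=(0.811, -1.150)
t=1.600: state=(0.547, -1.515)
t=1.800: state=(0.191, -2.081)
t=2.000: state=(-0.300, -2.849)
t=2.200: state=(-0.931, -3.328)
t=2.400: state=(-1.541, -2.527)
t=2.600: state=(-1.895, -1.053)
t=2.800: state=(-2.005, -0.163)
t=3.000: state=(-1.996, 0.195)
t=3.200: state=(-1.941, 0.334)
t=3.400: state=(-1.867, 0.400)
t=3.600: state=(-1.782, 0.446)
t=3.800: state=(-1.689, 0.489)
t=4.000: state=(-1.586, 0.538)
t=4.200: state=(-1.473, 0.598)
t=4.400: state=(-1.346, 0.677)
t=4.600: state=(-1.200, 0.785)
t=4.800: state=(-1.029, 0.941)
t=5.000: state=(-0.819, 1.175)
t=5.200: state=(-0.550, 1.542)
t=5.260: state=(-0.453, 1.689)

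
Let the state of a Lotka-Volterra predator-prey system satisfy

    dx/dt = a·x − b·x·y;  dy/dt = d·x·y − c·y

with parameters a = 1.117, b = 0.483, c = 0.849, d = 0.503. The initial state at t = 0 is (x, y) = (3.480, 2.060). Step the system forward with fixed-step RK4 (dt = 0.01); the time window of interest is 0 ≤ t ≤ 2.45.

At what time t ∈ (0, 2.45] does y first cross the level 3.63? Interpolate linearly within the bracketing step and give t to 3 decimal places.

t = 0.676

t=0.000: state=(3.480, 2.060)
step 1 (dt=0.01): k1=(0.425, 1.857), k2=(0.409, 1.868), k3=(0.409, 1.868), k4=(0.394, 1.878); state += dt/6·(k1+2k2+2k3+k4)
t=0.010: state=(3.484, 2.079)
t=0.020: state=(3.488, 2.098)
t=0.030: state=(3.491, 2.117)
continuing one RK4 step at a time; state shown every 10 steps (Δt=0.1):
t=0.100: state=(3.506, 2.256)
t=0.200: state=(3.498, 2.472)
t=0.300: state=(3.452, 2.705)
t=0.400: state=(3.367, 2.950)
t=0.500: state=(3.245, 3.201)
t=0.600: state=(3.090, 3.449)
t=0.670: state=(2.966, 3.615)
next step: t=0.680: state=(2.947, 3.639) — y has crossed 3.63
linear interpolation between t=0.670 (3.61544) and t=0.680 (3.63858) → t≈0.676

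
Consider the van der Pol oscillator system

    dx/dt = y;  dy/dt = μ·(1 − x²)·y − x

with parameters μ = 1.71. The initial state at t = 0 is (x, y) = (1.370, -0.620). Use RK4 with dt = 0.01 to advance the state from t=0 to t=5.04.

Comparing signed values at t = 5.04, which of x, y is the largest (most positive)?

t=0.000: state=(1.370, -0.620)
step 1 (dt=0.01): k1=(-0.620, -0.440), k2=(-0.622, -0.443), k3=(-0.622, -0.443), k4=(-0.624, -0.446); state += dt/6·(k1+2k2+2k3+k4)
t=0.010: state=(1.364, -0.624)
t=0.020: state=(1.358, -0.629)
t=0.030: state=(1.351, -0.633)
continuing one RK4 step at a time; state shown every 20 steps (Δt=0.2):
t=0.200: state=(1.236, -0.721)
t=0.400: state=(1.079, -0.861)
t=0.600: state=(0.888, -1.068)
t=0.800: state=(0.644, -1.393)
t=1.000: state=(0.317, -1.915)
t=1.200: state=(-0.140, -2.698)
t=1.400: state=(-0.761, -3.422)
t=1.600: state=(-1.426, -2.939)
t=1.800: state=(-1.856, -1.346)
t=2.000: state=(-2.004, -0.269)
t=2.200: state=(-2.008, 0.155)
t=2.400: state=(-1.959, 0.308)
t=2.600: state=(-1.890, 0.374)
t=2.800: state=(-1.811, 0.416)
t=3.000: state=(-1.724, 0.454)
t=3.200: state=(-1.629, 0.495)
t=3.400: state=(-1.525, 0.546)
t=3.600: state=(-1.410, 0.612)
t=3.800: state=(-1.279, 0.700)
t=4.000: state=(-1.128, 0.824)
t=4.200: state=(-0.946, 1.008)
t=4.400: state=(-0.718, 1.294)
t=4.600: state=(-0.416, 1.755)
t=4.800: state=(0.002, 2.473)
t=5.000: state=(0.582, 3.297)
t=5.040: state=(0.716, 3.403)
compare at T: x=0.716, y=3.403

largest component: y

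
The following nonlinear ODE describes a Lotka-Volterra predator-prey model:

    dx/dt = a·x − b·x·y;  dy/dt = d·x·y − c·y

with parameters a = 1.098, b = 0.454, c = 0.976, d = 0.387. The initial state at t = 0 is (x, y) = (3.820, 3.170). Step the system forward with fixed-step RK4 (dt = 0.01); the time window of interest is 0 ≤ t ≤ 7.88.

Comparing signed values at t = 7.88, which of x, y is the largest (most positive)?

largest component: y

t=0.000: state=(3.820, 3.170)
step 1 (dt=0.01): k1=(-1.303, 1.592), k2=(-1.315, 1.588), k3=(-1.315, 1.588), k4=(-1.326, 1.584); state += dt/6·(k1+2k2+2k3+k4)
t=0.010: state=(3.807, 3.186)
t=0.020: state=(3.793, 3.202)
t=0.030: state=(3.780, 3.217)
continuing one RK4 step at a time; state shown every 50 steps (Δt=0.5):
t=0.500: state=(2.981, 3.774)
t=1.000: state=(2.162, 3.794)
t=1.500: state=(1.654, 3.351)
t=2.000: state=(1.430, 2.762)
t=2.500: state=(1.409, 2.225)
t=3.000: state=(1.547, 1.814)
t=3.500: state=(1.835, 1.540)
t=4.000: state=(2.280, 1.404)
t=4.500: state=(2.875, 1.417)
t=5.000: state=(3.543, 1.618)
t=5.500: state=(4.053, 2.083)
t=6.000: state=(4.036, 2.828)
t=6.500: state=(3.361, 3.581)
t=7.000: state=(2.472, 3.859)
t=7.500: state=(1.826, 3.571)
t=7.880: state=(1.550, 3.152)
compare at T: x=1.550, y=3.152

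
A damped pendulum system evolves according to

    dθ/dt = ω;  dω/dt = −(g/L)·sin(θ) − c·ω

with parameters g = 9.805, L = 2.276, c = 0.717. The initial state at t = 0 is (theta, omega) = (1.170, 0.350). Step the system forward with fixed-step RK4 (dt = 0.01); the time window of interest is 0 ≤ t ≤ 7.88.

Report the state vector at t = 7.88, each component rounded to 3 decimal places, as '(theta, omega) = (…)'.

t=0.000: state=(1.170, 0.350)
step 1 (dt=0.01): k1=(0.350, -4.218), k2=(0.329, -4.205), k3=(0.329, -4.205), k4=(0.308, -4.193); state += dt/6·(k1+2k2+2k3+k4)
t=0.010: state=(1.173, 0.308)
t=0.020: state=(1.176, 0.266)
t=0.030: state=(1.179, 0.225)
continuing one RK4 step at a time; state shown every 50 steps (Δt=0.5):
t=0.500: state=(0.881, -1.352)
t=1.000: state=(0.043, -1.711)
t=1.500: state=(-0.575, -0.615)
t=2.000: state=(-0.555, 0.615)
t=2.500: state=(-0.102, 1.014)
t=3.000: state=(0.296, 0.471)
t=3.500: state=(0.334, -0.288)
t=4.000: state=(0.088, -0.588)
t=4.500: state=(-0.156, -0.315)
t=5.000: state=(-0.198, 0.134)
t=5.500: state=(-0.065, 0.339)
t=6.000: state=(0.082, 0.202)
t=6.500: state=(0.117, -0.060)
t=7.000: state=(0.045, -0.194)
t=7.500: state=(-0.043, -0.127)
t=7.880: state=(-0.069, -0.011)

(theta, omega) = (-0.069, -0.011)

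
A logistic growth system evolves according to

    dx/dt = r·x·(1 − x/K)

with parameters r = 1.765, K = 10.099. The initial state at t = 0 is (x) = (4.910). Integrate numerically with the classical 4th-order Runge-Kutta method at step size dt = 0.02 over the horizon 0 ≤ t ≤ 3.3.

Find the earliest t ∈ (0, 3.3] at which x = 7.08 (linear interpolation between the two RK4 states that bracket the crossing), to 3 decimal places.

t=0.000: state=(4.910)
step 1 (dt=0.02): k1=(4.453), k2=(4.455), k3=(4.455), k4=(4.456); state += dt/6·(k1+2k2+2k3+k4)
t=0.020: state=(4.999)
t=0.040: state=(5.088)
t=0.060: state=(5.177)
continuing one RK4 step at a time; state shown every 10 steps (Δt=0.2):
t=0.200: state=(5.796)
t=0.400: state=(6.637)
t=0.500: state=(7.027)
next step: t=0.520: state=(7.102) — x has crossed 7.08
linear interpolation between t=0.500 (7.02658) and t=0.520 (7.10151) → t≈0.514

t = 0.514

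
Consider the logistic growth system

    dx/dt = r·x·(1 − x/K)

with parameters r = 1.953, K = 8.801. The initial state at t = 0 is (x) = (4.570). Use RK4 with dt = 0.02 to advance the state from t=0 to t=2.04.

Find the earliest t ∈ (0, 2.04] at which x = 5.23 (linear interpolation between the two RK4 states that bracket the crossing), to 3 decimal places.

t=0.000: state=(4.570)
step 1 (dt=0.02): k1=(4.291), k2=(4.287), k3=(4.287), k4=(4.283); state += dt/6·(k1+2k2+2k3+k4)
t=0.020: state=(4.656)
t=0.040: state=(4.741)
t=0.060: state=(4.827)
continuing one RK4 step at a time; state shown every 5 steps (Δt=0.1):
t=0.100: state=(4.996)
t=0.140: state=(5.164)
next step: t=0.160: state=(5.247) — x has crossed 5.23
linear interpolation between t=0.140 (5.16388) and t=0.160 (5.24694) → t≈0.156

t = 0.156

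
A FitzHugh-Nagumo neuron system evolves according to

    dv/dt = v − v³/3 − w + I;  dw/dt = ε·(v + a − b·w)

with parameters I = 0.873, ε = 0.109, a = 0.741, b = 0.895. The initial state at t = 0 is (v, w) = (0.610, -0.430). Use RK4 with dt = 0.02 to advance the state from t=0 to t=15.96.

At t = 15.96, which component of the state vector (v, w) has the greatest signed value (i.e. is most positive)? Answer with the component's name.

t=0.000: state=(0.610, -0.430)
step 1 (dt=0.02): k1=(1.837, 0.189), k2=(1.847, 0.191), k3=(1.847, 0.191), k4=(1.856, 0.193); state += dt/6·(k1+2k2+2k3+k4)
t=0.020: state=(0.647, -0.426)
t=0.040: state=(0.684, -0.422)
t=0.060: state=(0.722, -0.418)
continuing one RK4 step at a time; state shown every 50 steps (Δt=1):
t=1.000: state=(1.988, -0.162)
t=2.000: state=(2.044, 0.143)
t=3.000: state=(1.959, 0.415)
t=4.000: state=(1.870, 0.652)
t=5.000: state=(1.782, 0.858)
t=6.000: state=(1.694, 1.035)
t=7.000: state=(1.606, 1.187)
t=8.000: state=(1.517, 1.316)
t=9.000: state=(1.427, 1.423)
t=10.000: state=(1.333, 1.511)
t=11.000: state=(1.236, 1.581)
t=12.000: state=(1.129, 1.634)
t=13.000: state=(1.009, 1.670)
t=14.000: state=(0.863, 1.689)
t=15.000: state=(0.659, 1.689)
t=15.960: state=(0.330, 1.663)
compare at T: v=0.330, w=1.663

largest component: w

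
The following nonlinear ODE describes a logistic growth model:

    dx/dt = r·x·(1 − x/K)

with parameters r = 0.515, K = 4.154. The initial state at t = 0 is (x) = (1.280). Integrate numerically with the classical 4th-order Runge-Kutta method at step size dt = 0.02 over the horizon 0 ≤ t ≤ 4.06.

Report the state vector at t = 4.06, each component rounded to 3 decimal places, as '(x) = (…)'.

t=0.000: state=(1.280)
step 1 (dt=0.02): k1=(0.456), k2=(0.457), k3=(0.457), k4=(0.458); state += dt/6·(k1+2k2+2k3+k4)
t=0.020: state=(1.289)
t=0.040: state=(1.298)
t=0.060: state=(1.308)
continuing one RK4 step at a time; state shown every 10 steps (Δt=0.2):
t=0.200: state=(1.373)
t=0.400: state=(1.469)
t=0.600: state=(1.568)
t=0.800: state=(1.670)
t=1.000: state=(1.774)
t=1.200: state=(1.879)
t=1.400: state=(1.986)
t=1.600: state=(2.093)
t=1.800: state=(2.200)
t=2.000: state=(2.306)
t=2.200: state=(2.411)
t=2.400: state=(2.514)
t=2.600: state=(2.615)
t=2.800: state=(2.713)
t=3.000: state=(2.809)
t=3.200: state=(2.901)
t=3.400: state=(2.989)
t=3.600: state=(3.073)
t=3.800: state=(3.154)
t=4.000: state=(3.230)
t=4.060: state=(3.252)

(x) = (3.252)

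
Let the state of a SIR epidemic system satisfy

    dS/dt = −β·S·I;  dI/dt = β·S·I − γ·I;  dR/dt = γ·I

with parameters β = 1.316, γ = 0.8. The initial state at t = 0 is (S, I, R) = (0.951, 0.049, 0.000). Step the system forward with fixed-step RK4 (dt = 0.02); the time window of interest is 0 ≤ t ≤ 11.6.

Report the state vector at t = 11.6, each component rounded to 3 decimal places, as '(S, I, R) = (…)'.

(S, I, R) = (0.316, 0.014, 0.670)

t=0.000: state=(0.951, 0.049, 0.000)
step 1 (dt=0.02): k1=(-0.061, 0.022, 0.039), k2=(-0.062, 0.022, 0.039), k3=(-0.062, 0.022, 0.039), k4=(-0.062, 0.022, 0.040); state += dt/6·(k1+2k2+2k3+k4)
t=0.020: state=(0.950, 0.049, 0.001)
t=0.040: state=(0.949, 0.050, 0.002)
t=0.060: state=(0.947, 0.050, 0.002)
continuing one RK4 step at a time; state shown every 25 steps (Δt=0.5):
t=0.500: state=(0.917, 0.061, 0.022)
t=1.000: state=(0.878, 0.074, 0.049)
t=1.500: state=(0.833, 0.087, 0.081)
t=2.000: state=(0.783, 0.099, 0.118)
t=2.500: state=(0.732, 0.109, 0.160)
t=3.000: state=(0.679, 0.116, 0.205)
t=3.500: state=(0.628, 0.120, 0.252)
t=4.000: state=(0.581, 0.119, 0.300)
t=4.500: state=(0.537, 0.116, 0.347)
t=5.000: state=(0.499, 0.109, 0.392)
t=5.500: state=(0.466, 0.100, 0.434)
t=6.000: state=(0.437, 0.090, 0.472)
t=6.500: state=(0.414, 0.080, 0.506)
t=7.000: state=(0.394, 0.070, 0.536)
t=7.500: state=(0.377, 0.061, 0.562)
t=8.000: state=(0.363, 0.052, 0.585)
t=8.500: state=(0.352, 0.044, 0.604)
t=9.000: state=(0.343, 0.037, 0.620)
t=9.500: state=(0.335, 0.031, 0.634)
t=10.000: state=(0.329, 0.026, 0.645)
t=10.500: state=(0.324, 0.021, 0.654)
t=11.000: state=(0.320, 0.018, 0.662)
t=11.500: state=(0.317, 0.015, 0.669)
t=11.600: state=(0.316, 0.014, 0.670)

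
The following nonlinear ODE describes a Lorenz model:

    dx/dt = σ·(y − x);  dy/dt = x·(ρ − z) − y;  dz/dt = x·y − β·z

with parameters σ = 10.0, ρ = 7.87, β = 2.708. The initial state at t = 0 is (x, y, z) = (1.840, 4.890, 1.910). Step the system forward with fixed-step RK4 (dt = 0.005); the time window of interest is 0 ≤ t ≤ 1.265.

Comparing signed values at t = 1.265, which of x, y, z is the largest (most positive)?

t=0.000: state=(1.840, 4.890, 1.910)
step 1 (dt=0.005): k1=(30.500, 6.076, 3.825), k2=(29.889, 6.497, 4.201), k3=(29.915, 6.485, 4.193), k4=(29.329, 6.894, 4.564); state += dt/6·(k1+2k2+2k3+k4)
t=0.005: state=(1.990, 4.922, 1.931)
t=0.010: state=(2.133, 4.959, 1.956)
t=0.015: state=(2.272, 4.999, 1.984)
continuing one RK4 step at a time; state shown every 10 steps (Δt=0.05):
t=0.050: state=(3.131, 5.364, 2.276)
t=0.100: state=(4.151, 6.041, 2.968)
t=0.150: state=(5.045, 6.736, 3.976)
t=0.200: state=(5.832, 7.271, 5.269)
t=0.250: state=(6.455, 7.474, 6.739)
t=0.300: state=(6.820, 7.234, 8.189)
t=0.350: state=(6.852, 6.563, 9.374)
t=0.400: state=(6.542, 5.616, 10.103)
t=0.450: state=(5.963, 4.614, 10.320)
t=0.500: state=(5.240, 3.741, 10.102)
t=0.550: state=(4.502, 3.084, 9.594)
t=0.600: state=(3.844, 2.648, 8.933)
t=0.650: state=(3.314, 2.394, 8.220)
t=0.700: state=(2.924, 2.278, 7.516)
t=0.750: state=(2.663, 2.259, 6.859)
t=0.800: state=(2.514, 2.315, 6.265)
t=0.850: state=(2.458, 2.428, 5.746)
t=0.900: state=(2.479, 2.592, 5.307)
t=0.950: state=(2.567, 2.803, 4.953)
t=1.000: state=(2.713, 3.060, 4.687)
t=1.050: state=(2.912, 3.360, 4.516)
t=1.100: state=(3.160, 3.699, 4.445)
t=1.150: state=(3.450, 4.068, 4.483)
t=1.200: state=(3.775, 4.454, 4.637)
t=1.250: state=(4.124, 4.835, 4.910)
t=1.265: state=(4.231, 4.944, 5.015)
compare at T: x=4.231, y=4.944, z=5.015

largest component: z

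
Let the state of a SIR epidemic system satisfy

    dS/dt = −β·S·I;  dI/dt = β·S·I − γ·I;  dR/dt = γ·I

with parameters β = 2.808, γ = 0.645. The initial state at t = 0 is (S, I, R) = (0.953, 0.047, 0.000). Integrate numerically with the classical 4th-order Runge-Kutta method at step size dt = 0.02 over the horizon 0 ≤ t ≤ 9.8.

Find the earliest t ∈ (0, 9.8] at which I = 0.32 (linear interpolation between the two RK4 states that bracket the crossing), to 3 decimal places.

t = 1.204

t=0.000: state=(0.953, 0.047, 0.000)
step 1 (dt=0.02): k1=(-0.126, 0.095, 0.030), k2=(-0.128, 0.097, 0.031), k3=(-0.128, 0.097, 0.031), k4=(-0.131, 0.099, 0.032); state += dt/6·(k1+2k2+2k3+k4)
t=0.020: state=(0.950, 0.049, 0.001)
t=0.040: state=(0.948, 0.051, 0.001)
t=0.060: state=(0.945, 0.053, 0.002)
continuing one RK4 step at a time; state shown every 25 steps (Δt=0.5):
t=0.500: state=(0.852, 0.122, 0.026)
t=1.000: state=(0.657, 0.258, 0.086)
t=1.200: state=(0.558, 0.319, 0.123)
next step: t=1.220: state=(0.548, 0.325, 0.127) — I has crossed 0.32
linear interpolation between t=1.200 (0.31887) and t=1.220 (0.32471) → t≈1.204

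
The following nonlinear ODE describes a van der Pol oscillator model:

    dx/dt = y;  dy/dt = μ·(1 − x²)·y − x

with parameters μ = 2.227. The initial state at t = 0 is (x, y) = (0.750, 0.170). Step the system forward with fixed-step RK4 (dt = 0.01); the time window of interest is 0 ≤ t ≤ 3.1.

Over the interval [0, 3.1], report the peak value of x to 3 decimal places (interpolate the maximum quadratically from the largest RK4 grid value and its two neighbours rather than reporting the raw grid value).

t=0.000: state=(0.750, 0.170)
step 1 (dt=0.01): k1=(0.170, -0.584), k2=(0.167, -0.589), k3=(0.167, -0.589), k4=(0.164, -0.593); state += dt/6·(k1+2k2+2k3+k4)
t=0.010: state=(0.752, 0.164)
t=0.020: state=(0.753, 0.158)
t=0.030: state=(0.755, 0.152)
continuing one RK4 step at a time; state shown every 20 steps (Δt=0.2):
t=0.200: state=(0.771, 0.037)
t=0.400: state=(0.763, -0.124)
t=0.600: state=(0.720, -0.317)
t=0.800: state=(0.633, -0.557)
t=1.000: state=(0.491, -0.887)
t=1.200: state=(0.267, -1.389)
t=1.400: state=(-0.084, -2.177)
t=1.600: state=(-0.617, -3.123)
t=1.800: state=(-1.265, -3.049)
t=2.000: state=(-1.725, -1.460)
t=2.200: state=(-1.885, -0.293)
t=2.400: state=(-1.893, 0.132)
t=2.600: state=(-1.850, 0.270)
t=2.800: state=(-1.790, 0.324)
t=3.000: state=(-1.722, 0.358)
t=3.100: state=(-1.685, 0.374)
largest grid value and its neighbours: x(0.240)=0.77214, x(0.250)=0.77218, x(0.260)=0.77214
parabola through these three points peaks at t≈0.249 with x≈0.77218

max x = 0.772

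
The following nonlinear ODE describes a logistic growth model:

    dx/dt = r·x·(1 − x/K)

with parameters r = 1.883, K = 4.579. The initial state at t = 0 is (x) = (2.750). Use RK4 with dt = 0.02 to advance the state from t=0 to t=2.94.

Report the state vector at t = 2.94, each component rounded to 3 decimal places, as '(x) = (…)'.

(x) = (4.567)

t=0.000: state=(2.750)
step 1 (dt=0.02): k1=(2.068), k2=(2.060), k3=(2.060), k4=(2.052); state += dt/6·(k1+2k2+2k3+k4)
t=0.020: state=(2.791)
t=0.040: state=(2.832)
t=0.060: state=(2.873)
continuing one RK4 step at a time; state shown every 5 steps (Δt=0.1):
t=0.100: state=(2.952)
t=0.200: state=(3.144)
t=0.300: state=(3.323)
t=0.400: state=(3.487)
t=0.500: state=(3.636)
t=0.600: state=(3.769)
t=0.700: state=(3.887)
t=0.800: state=(3.991)
t=0.900: state=(4.081)
t=1.000: state=(4.158)
t=1.100: state=(4.225)
t=1.200: state=(4.282)
t=1.300: state=(4.330)
t=1.400: state=(4.371)
t=1.500: state=(4.405)
t=1.600: state=(4.434)
t=1.700: state=(4.458)
t=1.800: state=(4.479)
t=1.900: state=(4.495)
t=2.000: state=(4.510)
t=2.100: state=(4.521)
t=2.200: state=(4.531)
t=2.300: state=(4.539)
t=2.400: state=(4.546)
t=2.500: state=(4.552)
t=2.600: state=(4.556)
t=2.700: state=(4.560)
t=2.800: state=(4.563)
t=2.900: state=(4.566)
t=2.940: state=(4.567)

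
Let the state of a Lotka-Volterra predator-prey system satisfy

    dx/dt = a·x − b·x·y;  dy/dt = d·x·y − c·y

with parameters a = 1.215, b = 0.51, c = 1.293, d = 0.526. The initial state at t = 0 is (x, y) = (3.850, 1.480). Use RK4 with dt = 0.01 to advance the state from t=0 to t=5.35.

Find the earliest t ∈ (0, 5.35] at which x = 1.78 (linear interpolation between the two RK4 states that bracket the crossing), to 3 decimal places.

t=0.000: state=(3.850, 1.480)
step 1 (dt=0.01): k1=(1.772, 1.084), k2=(1.765, 1.094), k3=(1.765, 1.094), k4=(1.758, 1.105); state += dt/6·(k1+2k2+2k3+k4)
t=0.010: state=(3.868, 1.491)
t=0.020: state=(3.885, 1.502)
t=0.030: state=(3.903, 1.513)
continuing one RK4 step at a time; state shown every 20 steps (Δt=0.2):
t=0.200: state=(4.168, 1.744)
t=0.400: state=(4.370, 2.112)
t=0.600: state=(4.388, 2.590)
t=0.800: state=(4.178, 3.145)
t=1.000: state=(3.757, 3.691)
t=1.200: state=(3.212, 4.115)
t=1.400: state=(2.658, 4.325)
t=1.600: state=(2.179, 4.303)
t=1.800: state=(1.808, 4.093)
t=1.810: state=(1.792, 4.079)
next step: t=1.820: state=(1.777, 4.065) — x has crossed 1.78
linear interpolation between t=1.810 (1.79223) and t=1.820 (1.77685) → t≈1.818

t = 1.818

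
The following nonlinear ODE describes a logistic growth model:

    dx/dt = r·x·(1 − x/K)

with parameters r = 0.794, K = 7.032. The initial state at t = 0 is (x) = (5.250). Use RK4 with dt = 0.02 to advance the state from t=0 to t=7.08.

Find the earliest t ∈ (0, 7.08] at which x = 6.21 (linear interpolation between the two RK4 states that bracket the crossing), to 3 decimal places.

t=0.000: state=(5.250)
step 1 (dt=0.02): k1=(1.056), k2=(1.052), k3=(1.052), k4=(1.048); state += dt/6·(k1+2k2+2k3+k4)
t=0.020: state=(5.271)
t=0.040: state=(5.292)
t=0.060: state=(5.313)
continuing one RK4 step at a time; state shown every 25 steps (Δt=0.5):
t=0.500: state=(5.725)
t=1.000: state=(6.097)
t=1.180: state=(6.207)
next step: t=1.200: state=(6.218) — x has crossed 6.21
linear interpolation between t=1.180 (6.20654) and t=1.200 (6.21803) → t≈1.186

t = 1.186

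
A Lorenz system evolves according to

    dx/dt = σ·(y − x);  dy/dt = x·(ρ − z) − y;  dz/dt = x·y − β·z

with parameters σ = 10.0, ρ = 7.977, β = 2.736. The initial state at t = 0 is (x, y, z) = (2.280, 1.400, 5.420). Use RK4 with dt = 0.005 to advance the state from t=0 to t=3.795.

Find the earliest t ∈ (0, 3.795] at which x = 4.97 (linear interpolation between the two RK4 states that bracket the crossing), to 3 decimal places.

t=0.000: state=(2.280, 1.400, 5.420)
step 1 (dt=0.005): k1=(-8.800, 4.430, -11.637), k2=(-8.469, 4.428, -11.563), k3=(-8.478, 4.430, -11.563), k4=(-8.155, 4.429, -11.489); state += dt/6·(k1+2k2+2k3+k4)
t=0.005: state=(2.238, 1.422, 5.362)
t=0.010: state=(2.198, 1.444, 5.305)
t=0.015: state=(2.162, 1.466, 5.249)
continuing one RK4 step at a time; state shown every 40 steps (Δt=0.2):
t=0.200: state=(2.065, 2.413, 3.718)
t=0.400: state=(3.274, 4.114, 3.509)
t=0.575: state=(4.948, 5.913, 5.170)
next step: t=0.580: state=(4.996, 5.952, 5.246) — x has crossed 4.97
linear interpolation between t=0.575 (4.94843) and t=0.580 (4.99645) → t≈0.577

t = 0.577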